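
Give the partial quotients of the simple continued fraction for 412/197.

Run the Euclidean algorithm on 412 and 197; the successive quotients are the partial quotients a_0, a_1, ... (each step inverts the fractional part left over by the previous one):
  412 = 2*197 + 18, so a_0 = 2.
  197 = 10*18 + 17, so a_1 = 10.
  18 = 1*17 + 1, so a_2 = 1.
  17 = 17*1 + 0, so a_3 = 17.
The remainder reaches 0 after 4 divisions, so the expansion has 4 partial quotients, read off in order.

[2; 10, 1, 17]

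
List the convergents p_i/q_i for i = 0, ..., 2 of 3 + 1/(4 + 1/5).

Using the convergent recurrence p_i = a_i*p_{i-1} + p_{i-2}, q_i = a_i*q_{i-1} + q_{i-2} with p_{-2}=0, p_{-1}=1, q_{-2}=1, q_{-1}=0:
  i=0: a_0=3, p_0 = 3*1 + 0 = 3, q_0 = 3*0 + 1 = 1.
  i=1: a_1=4, p_1 = 4*3 + 1 = 13, q_1 = 4*1 + 0 = 4.
  i=2: a_2=5, p_2 = 5*13 + 3 = 68, q_2 = 5*4 + 1 = 21.

3/1, 13/4, 68/21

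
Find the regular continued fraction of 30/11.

[2; 1, 2, 1, 2]

Run the Euclidean algorithm on 30 and 11; the successive quotients are the partial quotients a_0, a_1, ... (each step inverts the fractional part left over by the previous one):
  30 = 2*11 + 8, so a_0 = 2.
  11 = 1*8 + 3, so a_1 = 1.
  8 = 2*3 + 2, so a_2 = 2.
  3 = 1*2 + 1, so a_3 = 1.
  2 = 2*1 + 0, so a_4 = 2.
The remainder reaches 0 after 5 divisions, so the expansion has 5 partial quotients, read off in order.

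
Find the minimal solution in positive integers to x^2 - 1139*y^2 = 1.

(x, y) = (135, 4)

First expand sqrt(1139) as a continued fraction. With x_i = (sqrt(1139) + m_i)/d_i and (m_0, d_0) = (0, 1): a_0 = floor(sqrt(1139)) = 33, since 33^2 = 1089 <= 1139 < 1156 = 34^2.
Iterate m_{i+1} = d_i*a_i - m_i, d_{i+1} = (1139 - m_{i+1}^2)/d_i, a_{i+1} = floor((a_0 + m_{i+1})/d_{i+1}):
  m_1 = 1*33 - 0 = 33, d_1 = (1139 - 33^2)/1 = 50/1 = 50, a_1 = floor((33 + 33)/50) = 1.
  m_2 = 50*1 - 33 = 17, d_2 = (1139 - 17^2)/50 = 850/50 = 17, a_2 = floor((33 + 17)/17) = 2.
  m_3 = 17*2 - 17 = 17, d_3 = (1139 - 17^2)/17 = 850/17 = 50, a_3 = floor((33 + 17)/50) = 1.
  m_4 = 50*1 - 17 = 33, d_4 = (1139 - 33^2)/50 = 50/50 = 1, a_4 = floor((33 + 33)/1) = 66.
  m_5 = 1*66 - 33 = 33, d_5 = (1139 - 33^2)/1 = 50/1 = 50: (m_5, d_5) = (m_1, d_1) = (33, 50), so from here the quotients repeat a_1, ..., a_4; the period length is 4.
So sqrt(1139) = [33; (1, 2, 1, 66)] with period length k = 4.
k is even, so the fundamental solution of x^2 - 1139y^2 = 1 is (p_{k-1}, q_{k-1}) = (p_3, q_3); compute convergents through index 3.
Convergents (p_i = a_i*p_{i-1} + p_{i-2}, q_i = a_i*q_{i-1} + q_{i-2} with p_{-2}=0, p_{-1}=1, q_{-2}=1, q_{-1}=0):
  i=0: a_0=33, p_0 = 33*1 + 0 = 33, q_0 = 33*0 + 1 = 1.
  i=1: a_1=1, p_1 = 1*33 + 1 = 34, q_1 = 1*1 + 0 = 1.
  i=2: a_2=2, p_2 = 2*34 + 33 = 101, q_2 = 2*1 + 1 = 3.
  i=3: a_3=1, p_3 = 1*101 + 34 = 135, q_3 = 1*3 + 1 = 4.
Check: 135^2 - 1139*4^2 = 18225 - 18224 = 1, so (x, y) = (135, 4) solves the equation, and by the theorem it is the least positive solution.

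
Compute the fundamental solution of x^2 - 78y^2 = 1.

First expand sqrt(78) as a continued fraction. With x_i = (sqrt(78) + m_i)/d_i and (m_0, d_0) = (0, 1): a_0 = floor(sqrt(78)) = 8, since 8^2 = 64 <= 78 < 81 = 9^2.
Iterate m_{i+1} = d_i*a_i - m_i, d_{i+1} = (78 - m_{i+1}^2)/d_i, a_{i+1} = floor((a_0 + m_{i+1})/d_{i+1}):
  m_1 = 1*8 - 0 = 8, d_1 = (78 - 8^2)/1 = 14/1 = 14, a_1 = floor((8 + 8)/14) = 1.
  m_2 = 14*1 - 8 = 6, d_2 = (78 - 6^2)/14 = 42/14 = 3, a_2 = floor((8 + 6)/3) = 4.
  m_3 = 3*4 - 6 = 6, d_3 = (78 - 6^2)/3 = 42/3 = 14, a_3 = floor((8 + 6)/14) = 1.
  m_4 = 14*1 - 6 = 8, d_4 = (78 - 8^2)/14 = 14/14 = 1, a_4 = floor((8 + 8)/1) = 16.
  m_5 = 1*16 - 8 = 8, d_5 = (78 - 8^2)/1 = 14/1 = 14: (m_5, d_5) = (m_1, d_1) = (8, 14), so from here the quotients repeat a_1, ..., a_4; the period length is 4.
So sqrt(78) = [8; (1, 4, 1, 16)] with period length k = 4.
k is even, so the fundamental solution of x^2 - 78y^2 = 1 is (p_{k-1}, q_{k-1}) = (p_3, q_3); compute convergents through index 3.
Convergents (p_i = a_i*p_{i-1} + p_{i-2}, q_i = a_i*q_{i-1} + q_{i-2} with p_{-2}=0, p_{-1}=1, q_{-2}=1, q_{-1}=0):
  i=0: a_0=8, p_0 = 8*1 + 0 = 8, q_0 = 8*0 + 1 = 1.
  i=1: a_1=1, p_1 = 1*8 + 1 = 9, q_1 = 1*1 + 0 = 1.
  i=2: a_2=4, p_2 = 4*9 + 8 = 44, q_2 = 4*1 + 1 = 5.
  i=3: a_3=1, p_3 = 1*44 + 9 = 53, q_3 = 1*5 + 1 = 6.
Check: 53^2 - 78*6^2 = 2809 - 2808 = 1, so (x, y) = (53, 6) solves the equation, and by the theorem it is the least positive solution.

(x, y) = (53, 6)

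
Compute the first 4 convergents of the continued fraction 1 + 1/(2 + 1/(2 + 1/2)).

1/1, 3/2, 7/5, 17/12

Using the convergent recurrence p_i = a_i*p_{i-1} + p_{i-2}, q_i = a_i*q_{i-1} + q_{i-2} with p_{-2}=0, p_{-1}=1, q_{-2}=1, q_{-1}=0:
  i=0: a_0=1, p_0 = 1*1 + 0 = 1, q_0 = 1*0 + 1 = 1.
  i=1: a_1=2, p_1 = 2*1 + 1 = 3, q_1 = 2*1 + 0 = 2.
  i=2: a_2=2, p_2 = 2*3 + 1 = 7, q_2 = 2*2 + 1 = 5.
  i=3: a_3=2, p_3 = 2*7 + 3 = 17, q_3 = 2*5 + 2 = 12.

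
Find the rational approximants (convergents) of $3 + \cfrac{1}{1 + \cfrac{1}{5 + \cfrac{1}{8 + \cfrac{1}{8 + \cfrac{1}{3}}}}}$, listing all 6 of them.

3/1, 4/1, 23/6, 188/49, 1527/398, 4769/1243

Using the convergent recurrence p_i = a_i*p_{i-1} + p_{i-2}, q_i = a_i*q_{i-1} + q_{i-2} with p_{-2}=0, p_{-1}=1, q_{-2}=1, q_{-1}=0:
  i=0: a_0=3, p_0 = 3*1 + 0 = 3, q_0 = 3*0 + 1 = 1.
  i=1: a_1=1, p_1 = 1*3 + 1 = 4, q_1 = 1*1 + 0 = 1.
  i=2: a_2=5, p_2 = 5*4 + 3 = 23, q_2 = 5*1 + 1 = 6.
  i=3: a_3=8, p_3 = 8*23 + 4 = 188, q_3 = 8*6 + 1 = 49.
  i=4: a_4=8, p_4 = 8*188 + 23 = 1527, q_4 = 8*49 + 6 = 398.
  i=5: a_5=3, p_5 = 3*1527 + 188 = 4769, q_5 = 3*398 + 49 = 1243.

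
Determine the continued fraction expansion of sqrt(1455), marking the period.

Write x_i = (sqrt(1455) + m_i)/d_i with (m_0, d_0) = (0, 1). a_0 = floor(sqrt(1455)) = 38, since 38^2 = 1444 <= 1455 < 1521 = 39^2.
Iterate m_{i+1} = d_i*a_i - m_i, d_{i+1} = (1455 - m_{i+1}^2)/d_i, a_{i+1} = floor((a_0 + m_{i+1})/d_{i+1}):
  m_1 = 1*38 - 0 = 38, d_1 = (1455 - 38^2)/1 = 11/1 = 11, a_1 = floor((38 + 38)/11) = 6.
  m_2 = 11*6 - 38 = 28, d_2 = (1455 - 28^2)/11 = 671/11 = 61, a_2 = floor((38 + 28)/61) = 1.
  m_3 = 61*1 - 28 = 33, d_3 = (1455 - 33^2)/61 = 366/61 = 6, a_3 = floor((38 + 33)/6) = 11.
  m_4 = 6*11 - 33 = 33, d_4 = (1455 - 33^2)/6 = 366/6 = 61, a_4 = floor((38 + 33)/61) = 1.
  m_5 = 61*1 - 33 = 28, d_5 = (1455 - 28^2)/61 = 671/61 = 11, a_5 = floor((38 + 28)/11) = 6.
  m_6 = 11*6 - 28 = 38, d_6 = (1455 - 38^2)/11 = 11/11 = 1, a_6 = floor((38 + 38)/1) = 76.
  m_7 = 1*76 - 38 = 38, d_7 = (1455 - 38^2)/1 = 11/1 = 11: (m_7, d_7) = (m_1, d_1) = (38, 11), so from here the quotients repeat a_1, ..., a_6; the period length is 6.
Hence the expansion of sqrt(1455) is a_0 = 38 followed by the repeating block 6, 1, 11, 1, 6, 76 (period 6).

[38; (6, 1, 11, 1, 6, 76)]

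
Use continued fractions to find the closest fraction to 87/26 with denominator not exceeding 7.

Expand x = 87/26 as a continued fraction with the Euclidean algorithm:
  87 = 3*26 + 9, so a_0 = 3.
  26 = 2*9 + 8, so a_1 = 2.
  9 = 1*8 + 1, so a_2 = 1.
  8 = 8*1 + 0, so a_3 = 8.
so x = [3; 2, 1, 8].
Convergents (p_i = a_i*p_{i-1} + p_{i-2}, q_i = a_i*q_{i-1} + q_{i-2} with p_{-2}=0, p_{-1}=1, q_{-2}=1, q_{-1}=0), until the denominator exceeds 7:
  i=0: a_0=3, p_0 = 3*1 + 0 = 3, q_0 = 3*0 + 1 = 1.
  i=1: a_1=2, p_1 = 2*3 + 1 = 7, q_1 = 2*1 + 0 = 2.
  i=2: a_2=1, p_2 = 1*7 + 3 = 10, q_2 = 1*2 + 1 = 3.
  i=3: a_3=8, p_3 = 8*10 + 7 = 87, q_3 = 8*3 + 2 = 26.
q_3 = 26 > 7, so the last convergent with denominator <= 7 is p_2/q_2 = 10/3.
The closest fraction with denominator <= 7 is either p_2/q_2 or the intermediate fraction (k*p_2 + p_1)/(k*q_2 + q_1) with the largest k >= 1 whose denominator stays <= 7; these approach x as k grows, and every other convergent or intermediate fraction in range is farther away.
Largest k: floor((7 - q_1)/q_2) = floor((7 - 2)/3) = 1.
That gives (1*10 + 7)/(1*3 + 2) = 17/5.
Compare the errors: |x - 10/3| = |87*3 - 10*26|/(26*3) = 1/78, and |x - 17/5| = |87*5 - 17*26|/(26*5) = 7/130.
Cross-multiplying, 1*130 = 130 < 546 = 7*78, so 1/78 is smaller: the convergent 10/3 is closer to x than 17/5.

10/3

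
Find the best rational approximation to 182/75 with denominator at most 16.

Expand x = 182/75 as a continued fraction with the Euclidean algorithm:
  182 = 2*75 + 32, so a_0 = 2.
  75 = 2*32 + 11, so a_1 = 2.
  32 = 2*11 + 10, so a_2 = 2.
  11 = 1*10 + 1, so a_3 = 1.
  10 = 10*1 + 0, so a_4 = 10.
so x = [2; 2, 2, 1, 10].
Convergents (p_i = a_i*p_{i-1} + p_{i-2}, q_i = a_i*q_{i-1} + q_{i-2} with p_{-2}=0, p_{-1}=1, q_{-2}=1, q_{-1}=0), until the denominator exceeds 16:
  i=0: a_0=2, p_0 = 2*1 + 0 = 2, q_0 = 2*0 + 1 = 1.
  i=1: a_1=2, p_1 = 2*2 + 1 = 5, q_1 = 2*1 + 0 = 2.
  i=2: a_2=2, p_2 = 2*5 + 2 = 12, q_2 = 2*2 + 1 = 5.
  i=3: a_3=1, p_3 = 1*12 + 5 = 17, q_3 = 1*5 + 2 = 7.
  i=4: a_4=10, p_4 = 10*17 + 12 = 182, q_4 = 10*7 + 5 = 75.
q_4 = 75 > 16, so the last convergent with denominator <= 16 is p_3/q_3 = 17/7.
The closest fraction with denominator <= 16 is either p_3/q_3 or the intermediate fraction (k*p_3 + p_2)/(k*q_3 + q_2) with the largest k >= 1 whose denominator stays <= 16; these approach x as k grows, and every other convergent or intermediate fraction in range is farther away.
Largest k: floor((16 - q_2)/q_3) = floor((16 - 5)/7) = 1.
That gives (1*17 + 12)/(1*7 + 5) = 29/12.
Compare the errors: |x - 17/7| = |182*7 - 17*75|/(75*7) = 1/525, and |x - 29/12| = |182*12 - 29*75|/(75*12) = 9/900.
Cross-multiplying, 1*900 = 900 < 4725 = 9*525, so 1/525 is smaller: the convergent 17/7 is closer to x than 29/12.

17/7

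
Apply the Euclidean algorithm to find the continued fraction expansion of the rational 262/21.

Run the Euclidean algorithm on 262 and 21; the successive quotients are the partial quotients a_0, a_1, ... (each step inverts the fractional part left over by the previous one):
  262 = 12*21 + 10, so a_0 = 12.
  21 = 2*10 + 1, so a_1 = 2.
  10 = 10*1 + 0, so a_2 = 10.
The remainder reaches 0 after 3 divisions, so the expansion has 3 partial quotients, read off in order.

[12; 2, 10]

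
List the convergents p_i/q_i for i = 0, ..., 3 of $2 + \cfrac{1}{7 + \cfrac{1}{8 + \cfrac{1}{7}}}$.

2/1, 15/7, 122/57, 869/406

Using the convergent recurrence p_i = a_i*p_{i-1} + p_{i-2}, q_i = a_i*q_{i-1} + q_{i-2} with p_{-2}=0, p_{-1}=1, q_{-2}=1, q_{-1}=0:
  i=0: a_0=2, p_0 = 2*1 + 0 = 2, q_0 = 2*0 + 1 = 1.
  i=1: a_1=7, p_1 = 7*2 + 1 = 15, q_1 = 7*1 + 0 = 7.
  i=2: a_2=8, p_2 = 8*15 + 2 = 122, q_2 = 8*7 + 1 = 57.
  i=3: a_3=7, p_3 = 7*122 + 15 = 869, q_3 = 7*57 + 7 = 406.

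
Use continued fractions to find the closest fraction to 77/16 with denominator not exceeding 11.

53/11

Expand x = 77/16 as a continued fraction with the Euclidean algorithm:
  77 = 4*16 + 13, so a_0 = 4.
  16 = 1*13 + 3, so a_1 = 1.
  13 = 4*3 + 1, so a_2 = 4.
  3 = 3*1 + 0, so a_3 = 3.
so x = [4; 1, 4, 3].
Convergents (p_i = a_i*p_{i-1} + p_{i-2}, q_i = a_i*q_{i-1} + q_{i-2} with p_{-2}=0, p_{-1}=1, q_{-2}=1, q_{-1}=0), until the denominator exceeds 11:
  i=0: a_0=4, p_0 = 4*1 + 0 = 4, q_0 = 4*0 + 1 = 1.
  i=1: a_1=1, p_1 = 1*4 + 1 = 5, q_1 = 1*1 + 0 = 1.
  i=2: a_2=4, p_2 = 4*5 + 4 = 24, q_2 = 4*1 + 1 = 5.
  i=3: a_3=3, p_3 = 3*24 + 5 = 77, q_3 = 3*5 + 1 = 16.
q_3 = 16 > 11, so the last convergent with denominator <= 11 is p_2/q_2 = 24/5.
The closest fraction with denominator <= 11 is either p_2/q_2 or the intermediate fraction (k*p_2 + p_1)/(k*q_2 + q_1) with the largest k >= 1 whose denominator stays <= 11; these approach x as k grows, and every other convergent or intermediate fraction in range is farther away.
Largest k: floor((11 - q_1)/q_2) = floor((11 - 1)/5) = 2.
That gives (2*24 + 5)/(2*5 + 1) = 53/11.
Compare the errors: |x - 24/5| = |77*5 - 24*16|/(16*5) = 1/80, and |x - 53/11| = |77*11 - 53*16|/(16*11) = 1/176.
Cross-multiplying, 1*80 = 80 < 176 = 1*176, so 1/176 is smaller: the intermediate fraction 53/11 is closer to x than 24/5.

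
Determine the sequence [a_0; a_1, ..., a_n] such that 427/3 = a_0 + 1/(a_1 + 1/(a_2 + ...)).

[142; 3]

Run the Euclidean algorithm on 427 and 3; the successive quotients are the partial quotients a_0, a_1, ... (each step inverts the fractional part left over by the previous one):
  427 = 142*3 + 1, so a_0 = 142.
  3 = 3*1 + 0, so a_1 = 3.
The remainder reaches 0 after 2 divisions, so the expansion has 2 partial quotients, read off in order.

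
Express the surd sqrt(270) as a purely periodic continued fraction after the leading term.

Write x_i = (sqrt(270) + m_i)/d_i with (m_0, d_0) = (0, 1). a_0 = floor(sqrt(270)) = 16, since 16^2 = 256 <= 270 < 289 = 17^2.
Iterate m_{i+1} = d_i*a_i - m_i, d_{i+1} = (270 - m_{i+1}^2)/d_i, a_{i+1} = floor((a_0 + m_{i+1})/d_{i+1}):
  m_1 = 1*16 - 0 = 16, d_1 = (270 - 16^2)/1 = 14/1 = 14, a_1 = floor((16 + 16)/14) = 2.
  m_2 = 14*2 - 16 = 12, d_2 = (270 - 12^2)/14 = 126/14 = 9, a_2 = floor((16 + 12)/9) = 3.
  m_3 = 9*3 - 12 = 15, d_3 = (270 - 15^2)/9 = 45/9 = 5, a_3 = floor((16 + 15)/5) = 6.
  m_4 = 5*6 - 15 = 15, d_4 = (270 - 15^2)/5 = 45/5 = 9, a_4 = floor((16 + 15)/9) = 3.
  m_5 = 9*3 - 15 = 12, d_5 = (270 - 12^2)/9 = 126/9 = 14, a_5 = floor((16 + 12)/14) = 2.
  m_6 = 14*2 - 12 = 16, d_6 = (270 - 16^2)/14 = 14/14 = 1, a_6 = floor((16 + 16)/1) = 32.
  m_7 = 1*32 - 16 = 16, d_7 = (270 - 16^2)/1 = 14/1 = 14: (m_7, d_7) = (m_1, d_1) = (16, 14), so from here the quotients repeat a_1, ..., a_6; the period length is 6.
Hence the expansion of sqrt(270) is a_0 = 16 followed by the repeating block 2, 3, 6, 3, 2, 32 (period 6).

[16; (2, 3, 6, 3, 2, 32)]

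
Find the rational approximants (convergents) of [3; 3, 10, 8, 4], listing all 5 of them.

Using the convergent recurrence p_i = a_i*p_{i-1} + p_{i-2}, q_i = a_i*q_{i-1} + q_{i-2} with p_{-2}=0, p_{-1}=1, q_{-2}=1, q_{-1}=0:
  i=0: a_0=3, p_0 = 3*1 + 0 = 3, q_0 = 3*0 + 1 = 1.
  i=1: a_1=3, p_1 = 3*3 + 1 = 10, q_1 = 3*1 + 0 = 3.
  i=2: a_2=10, p_2 = 10*10 + 3 = 103, q_2 = 10*3 + 1 = 31.
  i=3: a_3=8, p_3 = 8*103 + 10 = 834, q_3 = 8*31 + 3 = 251.
  i=4: a_4=4, p_4 = 4*834 + 103 = 3439, q_4 = 4*251 + 31 = 1035.

3/1, 10/3, 103/31, 834/251, 3439/1035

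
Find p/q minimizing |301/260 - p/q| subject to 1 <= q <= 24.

22/19

Expand x = 301/260 as a continued fraction with the Euclidean algorithm:
  301 = 1*260 + 41, so a_0 = 1.
  260 = 6*41 + 14, so a_1 = 6.
  41 = 2*14 + 13, so a_2 = 2.
  14 = 1*13 + 1, so a_3 = 1.
  13 = 13*1 + 0, so a_4 = 13.
so x = [1; 6, 2, 1, 13].
Convergents (p_i = a_i*p_{i-1} + p_{i-2}, q_i = a_i*q_{i-1} + q_{i-2} with p_{-2}=0, p_{-1}=1, q_{-2}=1, q_{-1}=0), until the denominator exceeds 24:
  i=0: a_0=1, p_0 = 1*1 + 0 = 1, q_0 = 1*0 + 1 = 1.
  i=1: a_1=6, p_1 = 6*1 + 1 = 7, q_1 = 6*1 + 0 = 6.
  i=2: a_2=2, p_2 = 2*7 + 1 = 15, q_2 = 2*6 + 1 = 13.
  i=3: a_3=1, p_3 = 1*15 + 7 = 22, q_3 = 1*13 + 6 = 19.
  i=4: a_4=13, p_4 = 13*22 + 15 = 301, q_4 = 13*19 + 13 = 260.
q_4 = 260 > 24, so the last convergent with denominator <= 24 is p_3/q_3 = 22/19.
The closest fraction with denominator <= 24 is either p_3/q_3 or the intermediate fraction (k*p_3 + p_2)/(k*q_3 + q_2) with the largest k >= 1 whose denominator stays <= 24; these approach x as k grows, and every other convergent or intermediate fraction in range is farther away.
Largest k: floor((24 - q_2)/q_3) = floor((24 - 13)/19) = 0.
Since k = 0, no intermediate fraction beyond p_3/q_3 has denominator <= 24, so the convergent 22/19 is the closest (its error is |301*19 - 22*260|/(260*19) = 1/4940).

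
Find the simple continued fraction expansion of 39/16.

Run the Euclidean algorithm on 39 and 16; the successive quotients are the partial quotients a_0, a_1, ... (each step inverts the fractional part left over by the previous one):
  39 = 2*16 + 7, so a_0 = 2.
  16 = 2*7 + 2, so a_1 = 2.
  7 = 3*2 + 1, so a_2 = 3.
  2 = 2*1 + 0, so a_3 = 2.
The remainder reaches 0 after 4 divisions, so the expansion has 4 partial quotients, read off in order.

[2; 2, 3, 2]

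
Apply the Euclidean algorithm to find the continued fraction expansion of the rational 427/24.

[17; 1, 3, 1, 4]

Run the Euclidean algorithm on 427 and 24; the successive quotients are the partial quotients a_0, a_1, ... (each step inverts the fractional part left over by the previous one):
  427 = 17*24 + 19, so a_0 = 17.
  24 = 1*19 + 5, so a_1 = 1.
  19 = 3*5 + 4, so a_2 = 3.
  5 = 1*4 + 1, so a_3 = 1.
  4 = 4*1 + 0, so a_4 = 4.
The remainder reaches 0 after 5 divisions, so the expansion has 5 partial quotients, read off in order.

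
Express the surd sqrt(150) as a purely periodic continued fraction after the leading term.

Write x_i = (sqrt(150) + m_i)/d_i with (m_0, d_0) = (0, 1). a_0 = floor(sqrt(150)) = 12, since 12^2 = 144 <= 150 < 169 = 13^2.
Iterate m_{i+1} = d_i*a_i - m_i, d_{i+1} = (150 - m_{i+1}^2)/d_i, a_{i+1} = floor((a_0 + m_{i+1})/d_{i+1}):
  m_1 = 1*12 - 0 = 12, d_1 = (150 - 12^2)/1 = 6/1 = 6, a_1 = floor((12 + 12)/6) = 4.
  m_2 = 6*4 - 12 = 12, d_2 = (150 - 12^2)/6 = 6/6 = 1, a_2 = floor((12 + 12)/1) = 24.
  m_3 = 1*24 - 12 = 12, d_3 = (150 - 12^2)/1 = 6/1 = 6: (m_3, d_3) = (m_1, d_1) = (12, 6), so from here the quotients repeat a_1, a_2; the period length is 2.
Hence the expansion of sqrt(150) is a_0 = 12 followed by the repeating block 4, 24 (period 2).

[12; (4, 24)]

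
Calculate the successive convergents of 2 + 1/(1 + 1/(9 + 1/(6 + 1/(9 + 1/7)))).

Using the convergent recurrence p_i = a_i*p_{i-1} + p_{i-2}, q_i = a_i*q_{i-1} + q_{i-2} with p_{-2}=0, p_{-1}=1, q_{-2}=1, q_{-1}=0:
  i=0: a_0=2, p_0 = 2*1 + 0 = 2, q_0 = 2*0 + 1 = 1.
  i=1: a_1=1, p_1 = 1*2 + 1 = 3, q_1 = 1*1 + 0 = 1.
  i=2: a_2=9, p_2 = 9*3 + 2 = 29, q_2 = 9*1 + 1 = 10.
  i=3: a_3=6, p_3 = 6*29 + 3 = 177, q_3 = 6*10 + 1 = 61.
  i=4: a_4=9, p_4 = 9*177 + 29 = 1622, q_4 = 9*61 + 10 = 559.
  i=5: a_5=7, p_5 = 7*1622 + 177 = 11531, q_5 = 7*559 + 61 = 3974.

2/1, 3/1, 29/10, 177/61, 1622/559, 11531/3974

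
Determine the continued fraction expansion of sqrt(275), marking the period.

[16; (1, 1, 2, 1, 1, 32)]

Write x_i = (sqrt(275) + m_i)/d_i with (m_0, d_0) = (0, 1). a_0 = floor(sqrt(275)) = 16, since 16^2 = 256 <= 275 < 289 = 17^2.
Iterate m_{i+1} = d_i*a_i - m_i, d_{i+1} = (275 - m_{i+1}^2)/d_i, a_{i+1} = floor((a_0 + m_{i+1})/d_{i+1}):
  m_1 = 1*16 - 0 = 16, d_1 = (275 - 16^2)/1 = 19/1 = 19, a_1 = floor((16 + 16)/19) = 1.
  m_2 = 19*1 - 16 = 3, d_2 = (275 - 3^2)/19 = 266/19 = 14, a_2 = floor((16 + 3)/14) = 1.
  m_3 = 14*1 - 3 = 11, d_3 = (275 - 11^2)/14 = 154/14 = 11, a_3 = floor((16 + 11)/11) = 2.
  m_4 = 11*2 - 11 = 11, d_4 = (275 - 11^2)/11 = 154/11 = 14, a_4 = floor((16 + 11)/14) = 1.
  m_5 = 14*1 - 11 = 3, d_5 = (275 - 3^2)/14 = 266/14 = 19, a_5 = floor((16 + 3)/19) = 1.
  m_6 = 19*1 - 3 = 16, d_6 = (275 - 16^2)/19 = 19/19 = 1, a_6 = floor((16 + 16)/1) = 32.
  m_7 = 1*32 - 16 = 16, d_7 = (275 - 16^2)/1 = 19/1 = 19: (m_7, d_7) = (m_1, d_1) = (16, 19), so from here the quotients repeat a_1, ..., a_6; the period length is 6.
Hence the expansion of sqrt(275) is a_0 = 16 followed by the repeating block 1, 1, 2, 1, 1, 32 (period 6).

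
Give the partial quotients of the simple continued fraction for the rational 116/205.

Run the Euclidean algorithm on 116 and 205; the successive quotients are the partial quotients a_0, a_1, ... (each step inverts the fractional part left over by the previous one):
  116 = 0*205 + 116, so a_0 = 0.
  205 = 1*116 + 89, so a_1 = 1.
  116 = 1*89 + 27, so a_2 = 1.
  89 = 3*27 + 8, so a_3 = 3.
  27 = 3*8 + 3, so a_4 = 3.
  8 = 2*3 + 2, so a_5 = 2.
  3 = 1*2 + 1, so a_6 = 1.
  2 = 2*1 + 0, so a_7 = 2.
The remainder reaches 0 after 8 divisions, so the expansion has 8 partial quotients, read off in order.

[0; 1, 1, 3, 3, 2, 1, 2]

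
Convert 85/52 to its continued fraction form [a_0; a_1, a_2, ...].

[1; 1, 1, 1, 2, 1, 4]

Run the Euclidean algorithm on 85 and 52; the successive quotients are the partial quotients a_0, a_1, ... (each step inverts the fractional part left over by the previous one):
  85 = 1*52 + 33, so a_0 = 1.
  52 = 1*33 + 19, so a_1 = 1.
  33 = 1*19 + 14, so a_2 = 1.
  19 = 1*14 + 5, so a_3 = 1.
  14 = 2*5 + 4, so a_4 = 2.
  5 = 1*4 + 1, so a_5 = 1.
  4 = 4*1 + 0, so a_6 = 4.
The remainder reaches 0 after 7 divisions, so the expansion has 7 partial quotients, read off in order.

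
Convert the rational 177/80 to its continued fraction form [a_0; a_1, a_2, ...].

Run the Euclidean algorithm on 177 and 80; the successive quotients are the partial quotients a_0, a_1, ... (each step inverts the fractional part left over by the previous one):
  177 = 2*80 + 17, so a_0 = 2.
  80 = 4*17 + 12, so a_1 = 4.
  17 = 1*12 + 5, so a_2 = 1.
  12 = 2*5 + 2, so a_3 = 2.
  5 = 2*2 + 1, so a_4 = 2.
  2 = 2*1 + 0, so a_5 = 2.
The remainder reaches 0 after 6 divisions, so the expansion has 6 partial quotients, read off in order.

[2; 4, 1, 2, 2, 2]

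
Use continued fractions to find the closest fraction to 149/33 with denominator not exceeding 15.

Expand x = 149/33 as a continued fraction with the Euclidean algorithm:
  149 = 4*33 + 17, so a_0 = 4.
  33 = 1*17 + 16, so a_1 = 1.
  17 = 1*16 + 1, so a_2 = 1.
  16 = 16*1 + 0, so a_3 = 16.
so x = [4; 1, 1, 16].
Convergents (p_i = a_i*p_{i-1} + p_{i-2}, q_i = a_i*q_{i-1} + q_{i-2} with p_{-2}=0, p_{-1}=1, q_{-2}=1, q_{-1}=0), until the denominator exceeds 15:
  i=0: a_0=4, p_0 = 4*1 + 0 = 4, q_0 = 4*0 + 1 = 1.
  i=1: a_1=1, p_1 = 1*4 + 1 = 5, q_1 = 1*1 + 0 = 1.
  i=2: a_2=1, p_2 = 1*5 + 4 = 9, q_2 = 1*1 + 1 = 2.
  i=3: a_3=16, p_3 = 16*9 + 5 = 149, q_3 = 16*2 + 1 = 33.
q_3 = 33 > 15, so the last convergent with denominator <= 15 is p_2/q_2 = 9/2.
The closest fraction with denominator <= 15 is either p_2/q_2 or the intermediate fraction (k*p_2 + p_1)/(k*q_2 + q_1) with the largest k >= 1 whose denominator stays <= 15; these approach x as k grows, and every other convergent or intermediate fraction in range is farther away.
Largest k: floor((15 - q_1)/q_2) = floor((15 - 1)/2) = 7.
That gives (7*9 + 5)/(7*2 + 1) = 68/15.
Compare the errors: |x - 9/2| = |149*2 - 9*33|/(33*2) = 1/66, and |x - 68/15| = |149*15 - 68*33|/(33*15) = 9/495.
Cross-multiplying, 1*495 = 495 < 594 = 9*66, so 1/66 is smaller: the convergent 9/2 is closer to x than 68/15.

9/2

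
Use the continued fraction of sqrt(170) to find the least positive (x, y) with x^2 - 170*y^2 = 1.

First expand sqrt(170) as a continued fraction. With x_i = (sqrt(170) + m_i)/d_i and (m_0, d_0) = (0, 1): a_0 = floor(sqrt(170)) = 13, since 13^2 = 169 <= 170 < 196 = 14^2.
Iterate m_{i+1} = d_i*a_i - m_i, d_{i+1} = (170 - m_{i+1}^2)/d_i, a_{i+1} = floor((a_0 + m_{i+1})/d_{i+1}):
  m_1 = 1*13 - 0 = 13, d_1 = (170 - 13^2)/1 = 1/1 = 1, a_1 = floor((13 + 13)/1) = 26.
  m_2 = 1*26 - 13 = 13, d_2 = (170 - 13^2)/1 = 1/1 = 1: (m_2, d_2) = (m_1, d_1) = (13, 1), so from here the quotient a_1 repeats; the period length is 1.
So sqrt(170) = [13; (26)] with period length k = 1.
k is odd, so (p_{k-1}, q_{k-1}) only solves x^2 - 170y^2 = -1 and the fundamental solution of x^2 - 170y^2 = 1 is (p_{2k-1}, q_{2k-1}) = (p_1, q_1); compute convergents through index 1, running through the period twice.
Convergents (p_i = a_i*p_{i-1} + p_{i-2}, q_i = a_i*q_{i-1} + q_{i-2} with p_{-2}=0, p_{-1}=1, q_{-2}=1, q_{-1}=0):
  i=0: a_0=13, p_0 = 13*1 + 0 = 13, q_0 = 13*0 + 1 = 1.
  i=1: a_1=26, p_1 = 26*13 + 1 = 339, q_1 = 26*1 + 0 = 26.
Indeed p_0^2 - 170*q_0^2 = 169 - 170 = -1, not +1.
Check: 339^2 - 170*26^2 = 114921 - 114920 = 1, so (x, y) = (339, 26) solves the equation, and by the theorem it is the least positive solution.

(x, y) = (339, 26)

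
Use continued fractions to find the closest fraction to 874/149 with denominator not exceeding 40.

Expand x = 874/149 as a continued fraction with the Euclidean algorithm:
  874 = 5*149 + 129, so a_0 = 5.
  149 = 1*129 + 20, so a_1 = 1.
  129 = 6*20 + 9, so a_2 = 6.
  20 = 2*9 + 2, so a_3 = 2.
  9 = 4*2 + 1, so a_4 = 4.
  2 = 2*1 + 0, so a_5 = 2.
so x = [5; 1, 6, 2, 4, 2].
Convergents (p_i = a_i*p_{i-1} + p_{i-2}, q_i = a_i*q_{i-1} + q_{i-2} with p_{-2}=0, p_{-1}=1, q_{-2}=1, q_{-1}=0), until the denominator exceeds 40:
  i=0: a_0=5, p_0 = 5*1 + 0 = 5, q_0 = 5*0 + 1 = 1.
  i=1: a_1=1, p_1 = 1*5 + 1 = 6, q_1 = 1*1 + 0 = 1.
  i=2: a_2=6, p_2 = 6*6 + 5 = 41, q_2 = 6*1 + 1 = 7.
  i=3: a_3=2, p_3 = 2*41 + 6 = 88, q_3 = 2*7 + 1 = 15.
  i=4: a_4=4, p_4 = 4*88 + 41 = 393, q_4 = 4*15 + 7 = 67.
q_4 = 67 > 40, so the last convergent with denominator <= 40 is p_3/q_3 = 88/15.
The closest fraction with denominator <= 40 is either p_3/q_3 or the intermediate fraction (k*p_3 + p_2)/(k*q_3 + q_2) with the largest k >= 1 whose denominator stays <= 40; these approach x as k grows, and every other convergent or intermediate fraction in range is farther away.
Largest k: floor((40 - q_2)/q_3) = floor((40 - 7)/15) = 2.
That gives (2*88 + 41)/(2*15 + 7) = 217/37.
Compare the errors: |x - 88/15| = |874*15 - 88*149|/(149*15) = 2/2235, and |x - 217/37| = |874*37 - 217*149|/(149*37) = 5/5513.
Cross-multiplying, 2*5513 = 11026 < 11175 = 5*2235, so 2/2235 is smaller: the convergent 88/15 is closer to x than 217/37.

88/15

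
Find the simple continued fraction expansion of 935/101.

[9; 3, 1, 7, 1, 2]

Run the Euclidean algorithm on 935 and 101; the successive quotients are the partial quotients a_0, a_1, ... (each step inverts the fractional part left over by the previous one):
  935 = 9*101 + 26, so a_0 = 9.
  101 = 3*26 + 23, so a_1 = 3.
  26 = 1*23 + 3, so a_2 = 1.
  23 = 7*3 + 2, so a_3 = 7.
  3 = 1*2 + 1, so a_4 = 1.
  2 = 2*1 + 0, so a_5 = 2.
The remainder reaches 0 after 6 divisions, so the expansion has 6 partial quotients, read off in order.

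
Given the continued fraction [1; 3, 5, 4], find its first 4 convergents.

1/1, 4/3, 21/16, 88/67

Using the convergent recurrence p_i = a_i*p_{i-1} + p_{i-2}, q_i = a_i*q_{i-1} + q_{i-2} with p_{-2}=0, p_{-1}=1, q_{-2}=1, q_{-1}=0:
  i=0: a_0=1, p_0 = 1*1 + 0 = 1, q_0 = 1*0 + 1 = 1.
  i=1: a_1=3, p_1 = 3*1 + 1 = 4, q_1 = 3*1 + 0 = 3.
  i=2: a_2=5, p_2 = 5*4 + 1 = 21, q_2 = 5*3 + 1 = 16.
  i=3: a_3=4, p_3 = 4*21 + 4 = 88, q_3 = 4*16 + 3 = 67.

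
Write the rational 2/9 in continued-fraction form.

Run the Euclidean algorithm on 2 and 9; the successive quotients are the partial quotients a_0, a_1, ... (each step inverts the fractional part left over by the previous one):
  2 = 0*9 + 2, so a_0 = 0.
  9 = 4*2 + 1, so a_1 = 4.
  2 = 2*1 + 0, so a_2 = 2.
The remainder reaches 0 after 3 divisions, so the expansion has 3 partial quotients, read off in order.

[0; 4, 2]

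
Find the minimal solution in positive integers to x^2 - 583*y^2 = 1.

(x, y) = (8429543, 349116)

First expand sqrt(583) as a continued fraction. With x_i = (sqrt(583) + m_i)/d_i and (m_0, d_0) = (0, 1): a_0 = floor(sqrt(583)) = 24, since 24^2 = 576 <= 583 < 625 = 25^2.
Iterate m_{i+1} = d_i*a_i - m_i, d_{i+1} = (583 - m_{i+1}^2)/d_i, a_{i+1} = floor((a_0 + m_{i+1})/d_{i+1}):
  m_1 = 1*24 - 0 = 24, d_1 = (583 - 24^2)/1 = 7/1 = 7, a_1 = floor((24 + 24)/7) = 6.
  m_2 = 7*6 - 24 = 18, d_2 = (583 - 18^2)/7 = 259/7 = 37, a_2 = floor((24 + 18)/37) = 1.
  m_3 = 37*1 - 18 = 19, d_3 = (583 - 19^2)/37 = 222/37 = 6, a_3 = floor((24 + 19)/6) = 7.
  m_4 = 6*7 - 19 = 23, d_4 = (583 - 23^2)/6 = 54/6 = 9, a_4 = floor((24 + 23)/9) = 5.
  m_5 = 9*5 - 23 = 22, d_5 = (583 - 22^2)/9 = 99/9 = 11, a_5 = floor((24 + 22)/11) = 4.
  m_6 = 11*4 - 22 = 22, d_6 = (583 - 22^2)/11 = 99/11 = 9, a_6 = floor((24 + 22)/9) = 5.
  m_7 = 9*5 - 22 = 23, d_7 = (583 - 23^2)/9 = 54/9 = 6, a_7 = floor((24 + 23)/6) = 7.
  m_8 = 6*7 - 23 = 19, d_8 = (583 - 19^2)/6 = 222/6 = 37, a_8 = floor((24 + 19)/37) = 1.
  m_9 = 37*1 - 19 = 18, d_9 = (583 - 18^2)/37 = 259/37 = 7, a_9 = floor((24 + 18)/7) = 6.
  m_10 = 7*6 - 18 = 24, d_10 = (583 - 24^2)/7 = 7/7 = 1, a_10 = floor((24 + 24)/1) = 48.
  m_11 = 1*48 - 24 = 24, d_11 = (583 - 24^2)/1 = 7/1 = 7: (m_11, d_11) = (m_1, d_1) = (24, 7), so from here the quotients repeat a_1, ..., a_10; the period length is 10.
So sqrt(583) = [24; (6, 1, 7, 5, 4, 5, 7, 1, 6, 48)] with period length k = 10.
k is even, so the fundamental solution of x^2 - 583y^2 = 1 is (p_{k-1}, q_{k-1}) = (p_9, q_9); compute convergents through index 9.
Convergents (p_i = a_i*p_{i-1} + p_{i-2}, q_i = a_i*q_{i-1} + q_{i-2} with p_{-2}=0, p_{-1}=1, q_{-2}=1, q_{-1}=0):
  i=0: a_0=24, p_0 = 24*1 + 0 = 24, q_0 = 24*0 + 1 = 1.
  i=1: a_1=6, p_1 = 6*24 + 1 = 145, q_1 = 6*1 + 0 = 6.
  i=2: a_2=1, p_2 = 1*145 + 24 = 169, q_2 = 1*6 + 1 = 7.
  i=3: a_3=7, p_3 = 7*169 + 145 = 1328, q_3 = 7*7 + 6 = 55.
  i=4: a_4=5, p_4 = 5*1328 + 169 = 6809, q_4 = 5*55 + 7 = 282.
  i=5: a_5=4, p_5 = 4*6809 + 1328 = 28564, q_5 = 4*282 + 55 = 1183.
  i=6: a_6=5, p_6 = 5*28564 + 6809 = 149629, q_6 = 5*1183 + 282 = 6197.
  i=7: a_7=7, p_7 = 7*149629 + 28564 = 1075967, q_7 = 7*6197 + 1183 = 44562.
  i=8: a_8=1, p_8 = 1*1075967 + 149629 = 1225596, q_8 = 1*44562 + 6197 = 50759.
  i=9: a_9=6, p_9 = 6*1225596 + 1075967 = 8429543, q_9 = 6*50759 + 44562 = 349116.
Check: 8429543^2 - 583*349116^2 = 71057195188849 - 71057195188848 = 1, so (x, y) = (8429543, 349116) solves the equation, and by the theorem it is the least positive solution.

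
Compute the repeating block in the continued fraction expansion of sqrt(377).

Write x_i = (sqrt(377) + m_i)/d_i with (m_0, d_0) = (0, 1). a_0 = floor(sqrt(377)) = 19, since 19^2 = 361 <= 377 < 400 = 20^2.
Iterate m_{i+1} = d_i*a_i - m_i, d_{i+1} = (377 - m_{i+1}^2)/d_i, a_{i+1} = floor((a_0 + m_{i+1})/d_{i+1}):
  m_1 = 1*19 - 0 = 19, d_1 = (377 - 19^2)/1 = 16/1 = 16, a_1 = floor((19 + 19)/16) = 2.
  m_2 = 16*2 - 19 = 13, d_2 = (377 - 13^2)/16 = 208/16 = 13, a_2 = floor((19 + 13)/13) = 2.
  m_3 = 13*2 - 13 = 13, d_3 = (377 - 13^2)/13 = 208/13 = 16, a_3 = floor((19 + 13)/16) = 2.
  m_4 = 16*2 - 13 = 19, d_4 = (377 - 19^2)/16 = 16/16 = 1, a_4 = floor((19 + 19)/1) = 38.
  m_5 = 1*38 - 19 = 19, d_5 = (377 - 19^2)/1 = 16/1 = 16: (m_5, d_5) = (m_1, d_1) = (19, 16), so from here the quotients repeat a_1, ..., a_4; the period length is 4.
Hence the expansion of sqrt(377) is a_0 = 19 followed by the repeating block 2, 2, 2, 38 (period 4).

[19; (2, 2, 2, 38)]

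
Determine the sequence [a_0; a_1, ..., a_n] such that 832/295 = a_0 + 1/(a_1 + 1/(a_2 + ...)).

Run the Euclidean algorithm on 832 and 295; the successive quotients are the partial quotients a_0, a_1, ... (each step inverts the fractional part left over by the previous one):
  832 = 2*295 + 242, so a_0 = 2.
  295 = 1*242 + 53, so a_1 = 1.
  242 = 4*53 + 30, so a_2 = 4.
  53 = 1*30 + 23, so a_3 = 1.
  30 = 1*23 + 7, so a_4 = 1.
  23 = 3*7 + 2, so a_5 = 3.
  7 = 3*2 + 1, so a_6 = 3.
  2 = 2*1 + 0, so a_7 = 2.
The remainder reaches 0 after 8 divisions, so the expansion has 8 partial quotients, read off in order.

[2; 1, 4, 1, 1, 3, 3, 2]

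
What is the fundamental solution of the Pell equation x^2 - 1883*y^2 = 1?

First expand sqrt(1883) as a continued fraction. With x_i = (sqrt(1883) + m_i)/d_i and (m_0, d_0) = (0, 1): a_0 = floor(sqrt(1883)) = 43, since 43^2 = 1849 <= 1883 < 1936 = 44^2.
Iterate m_{i+1} = d_i*a_i - m_i, d_{i+1} = (1883 - m_{i+1}^2)/d_i, a_{i+1} = floor((a_0 + m_{i+1})/d_{i+1}):
  m_1 = 1*43 - 0 = 43, d_1 = (1883 - 43^2)/1 = 34/1 = 34, a_1 = floor((43 + 43)/34) = 2.
  m_2 = 34*2 - 43 = 25, d_2 = (1883 - 25^2)/34 = 1258/34 = 37, a_2 = floor((43 + 25)/37) = 1.
  m_3 = 37*1 - 25 = 12, d_3 = (1883 - 12^2)/37 = 1739/37 = 47, a_3 = floor((43 + 12)/47) = 1.
  m_4 = 47*1 - 12 = 35, d_4 = (1883 - 35^2)/47 = 658/47 = 14, a_4 = floor((43 + 35)/14) = 5.
  m_5 = 14*5 - 35 = 35, d_5 = (1883 - 35^2)/14 = 658/14 = 47, a_5 = floor((43 + 35)/47) = 1.
  m_6 = 47*1 - 35 = 12, d_6 = (1883 - 12^2)/47 = 1739/47 = 37, a_6 = floor((43 + 12)/37) = 1.
  m_7 = 37*1 - 12 = 25, d_7 = (1883 - 25^2)/37 = 1258/37 = 34, a_7 = floor((43 + 25)/34) = 2.
  m_8 = 34*2 - 25 = 43, d_8 = (1883 - 43^2)/34 = 34/34 = 1, a_8 = floor((43 + 43)/1) = 86.
  m_9 = 1*86 - 43 = 43, d_9 = (1883 - 43^2)/1 = 34/1 = 34: (m_9, d_9) = (m_1, d_1) = (43, 34), so from here the quotients repeat a_1, ..., a_8; the period length is 8.
So sqrt(1883) = [43; (2, 1, 1, 5, 1, 1, 2, 86)] with period length k = 8.
k is even, so the fundamental solution of x^2 - 1883y^2 = 1 is (p_{k-1}, q_{k-1}) = (p_7, q_7); compute convergents through index 7.
Convergents (p_i = a_i*p_{i-1} + p_{i-2}, q_i = a_i*q_{i-1} + q_{i-2} with p_{-2}=0, p_{-1}=1, q_{-2}=1, q_{-1}=0):
  i=0: a_0=43, p_0 = 43*1 + 0 = 43, q_0 = 43*0 + 1 = 1.
  i=1: a_1=2, p_1 = 2*43 + 1 = 87, q_1 = 2*1 + 0 = 2.
  i=2: a_2=1, p_2 = 1*87 + 43 = 130, q_2 = 1*2 + 1 = 3.
  i=3: a_3=1, p_3 = 1*130 + 87 = 217, q_3 = 1*3 + 2 = 5.
  i=4: a_4=5, p_4 = 5*217 + 130 = 1215, q_4 = 5*5 + 3 = 28.
  i=5: a_5=1, p_5 = 1*1215 + 217 = 1432, q_5 = 1*28 + 5 = 33.
  i=6: a_6=1, p_6 = 1*1432 + 1215 = 2647, q_6 = 1*33 + 28 = 61.
  i=7: a_7=2, p_7 = 2*2647 + 1432 = 6726, q_7 = 2*61 + 33 = 155.
Check: 6726^2 - 1883*155^2 = 45239076 - 45239075 = 1, so (x, y) = (6726, 155) solves the equation, and by the theorem it is the least positive solution.

(x, y) = (6726, 155)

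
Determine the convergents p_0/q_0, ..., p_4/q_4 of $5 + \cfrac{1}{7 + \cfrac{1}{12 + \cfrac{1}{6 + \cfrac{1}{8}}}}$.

Using the convergent recurrence p_i = a_i*p_{i-1} + p_{i-2}, q_i = a_i*q_{i-1} + q_{i-2} with p_{-2}=0, p_{-1}=1, q_{-2}=1, q_{-1}=0:
  i=0: a_0=5, p_0 = 5*1 + 0 = 5, q_0 = 5*0 + 1 = 1.
  i=1: a_1=7, p_1 = 7*5 + 1 = 36, q_1 = 7*1 + 0 = 7.
  i=2: a_2=12, p_2 = 12*36 + 5 = 437, q_2 = 12*7 + 1 = 85.
  i=3: a_3=6, p_3 = 6*437 + 36 = 2658, q_3 = 6*85 + 7 = 517.
  i=4: a_4=8, p_4 = 8*2658 + 437 = 21701, q_4 = 8*517 + 85 = 4221.

5/1, 36/7, 437/85, 2658/517, 21701/4221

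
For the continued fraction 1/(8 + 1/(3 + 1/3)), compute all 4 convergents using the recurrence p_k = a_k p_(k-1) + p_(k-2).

Using the convergent recurrence p_i = a_i*p_{i-1} + p_{i-2}, q_i = a_i*q_{i-1} + q_{i-2} with p_{-2}=0, p_{-1}=1, q_{-2}=1, q_{-1}=0:
  i=0: a_0=0, p_0 = 0*1 + 0 = 0, q_0 = 0*0 + 1 = 1.
  i=1: a_1=8, p_1 = 8*0 + 1 = 1, q_1 = 8*1 + 0 = 8.
  i=2: a_2=3, p_2 = 3*1 + 0 = 3, q_2 = 3*8 + 1 = 25.
  i=3: a_3=3, p_3 = 3*3 + 1 = 10, q_3 = 3*25 + 8 = 83.

0/1, 1/8, 3/25, 10/83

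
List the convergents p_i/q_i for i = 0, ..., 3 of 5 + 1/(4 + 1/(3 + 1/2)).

Using the convergent recurrence p_i = a_i*p_{i-1} + p_{i-2}, q_i = a_i*q_{i-1} + q_{i-2} with p_{-2}=0, p_{-1}=1, q_{-2}=1, q_{-1}=0:
  i=0: a_0=5, p_0 = 5*1 + 0 = 5, q_0 = 5*0 + 1 = 1.
  i=1: a_1=4, p_1 = 4*5 + 1 = 21, q_1 = 4*1 + 0 = 4.
  i=2: a_2=3, p_2 = 3*21 + 5 = 68, q_2 = 3*4 + 1 = 13.
  i=3: a_3=2, p_3 = 2*68 + 21 = 157, q_3 = 2*13 + 4 = 30.

5/1, 21/4, 68/13, 157/30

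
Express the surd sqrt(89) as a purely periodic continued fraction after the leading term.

[9; (2, 3, 3, 2, 18)]

Write x_i = (sqrt(89) + m_i)/d_i with (m_0, d_0) = (0, 1). a_0 = floor(sqrt(89)) = 9, since 9^2 = 81 <= 89 < 100 = 10^2.
Iterate m_{i+1} = d_i*a_i - m_i, d_{i+1} = (89 - m_{i+1}^2)/d_i, a_{i+1} = floor((a_0 + m_{i+1})/d_{i+1}):
  m_1 = 1*9 - 0 = 9, d_1 = (89 - 9^2)/1 = 8/1 = 8, a_1 = floor((9 + 9)/8) = 2.
  m_2 = 8*2 - 9 = 7, d_2 = (89 - 7^2)/8 = 40/8 = 5, a_2 = floor((9 + 7)/5) = 3.
  m_3 = 5*3 - 7 = 8, d_3 = (89 - 8^2)/5 = 25/5 = 5, a_3 = floor((9 + 8)/5) = 3.
  m_4 = 5*3 - 8 = 7, d_4 = (89 - 7^2)/5 = 40/5 = 8, a_4 = floor((9 + 7)/8) = 2.
  m_5 = 8*2 - 7 = 9, d_5 = (89 - 9^2)/8 = 8/8 = 1, a_5 = floor((9 + 9)/1) = 18.
  m_6 = 1*18 - 9 = 9, d_6 = (89 - 9^2)/1 = 8/1 = 8: (m_6, d_6) = (m_1, d_1) = (9, 8), so from here the quotients repeat a_1, ..., a_5; the period length is 5.
Hence the expansion of sqrt(89) is a_0 = 9 followed by the repeating block 2, 3, 3, 2, 18 (period 5).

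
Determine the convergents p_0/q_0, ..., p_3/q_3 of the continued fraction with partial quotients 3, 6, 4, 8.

Using the convergent recurrence p_i = a_i*p_{i-1} + p_{i-2}, q_i = a_i*q_{i-1} + q_{i-2} with p_{-2}=0, p_{-1}=1, q_{-2}=1, q_{-1}=0:
  i=0: a_0=3, p_0 = 3*1 + 0 = 3, q_0 = 3*0 + 1 = 1.
  i=1: a_1=6, p_1 = 6*3 + 1 = 19, q_1 = 6*1 + 0 = 6.
  i=2: a_2=4, p_2 = 4*19 + 3 = 79, q_2 = 4*6 + 1 = 25.
  i=3: a_3=8, p_3 = 8*79 + 19 = 651, q_3 = 8*25 + 6 = 206.

3/1, 19/6, 79/25, 651/206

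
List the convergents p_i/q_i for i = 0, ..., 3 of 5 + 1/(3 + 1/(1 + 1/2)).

Using the convergent recurrence p_i = a_i*p_{i-1} + p_{i-2}, q_i = a_i*q_{i-1} + q_{i-2} with p_{-2}=0, p_{-1}=1, q_{-2}=1, q_{-1}=0:
  i=0: a_0=5, p_0 = 5*1 + 0 = 5, q_0 = 5*0 + 1 = 1.
  i=1: a_1=3, p_1 = 3*5 + 1 = 16, q_1 = 3*1 + 0 = 3.
  i=2: a_2=1, p_2 = 1*16 + 5 = 21, q_2 = 1*3 + 1 = 4.
  i=3: a_3=2, p_3 = 2*21 + 16 = 58, q_3 = 2*4 + 3 = 11.

5/1, 16/3, 21/4, 58/11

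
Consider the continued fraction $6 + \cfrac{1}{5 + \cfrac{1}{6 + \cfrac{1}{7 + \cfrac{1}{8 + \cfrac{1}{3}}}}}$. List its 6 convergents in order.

6/1, 31/5, 192/31, 1375/222, 11192/1807, 34951/5643

Using the convergent recurrence p_i = a_i*p_{i-1} + p_{i-2}, q_i = a_i*q_{i-1} + q_{i-2} with p_{-2}=0, p_{-1}=1, q_{-2}=1, q_{-1}=0:
  i=0: a_0=6, p_0 = 6*1 + 0 = 6, q_0 = 6*0 + 1 = 1.
  i=1: a_1=5, p_1 = 5*6 + 1 = 31, q_1 = 5*1 + 0 = 5.
  i=2: a_2=6, p_2 = 6*31 + 6 = 192, q_2 = 6*5 + 1 = 31.
  i=3: a_3=7, p_3 = 7*192 + 31 = 1375, q_3 = 7*31 + 5 = 222.
  i=4: a_4=8, p_4 = 8*1375 + 192 = 11192, q_4 = 8*222 + 31 = 1807.
  i=5: a_5=3, p_5 = 3*11192 + 1375 = 34951, q_5 = 3*1807 + 222 = 5643.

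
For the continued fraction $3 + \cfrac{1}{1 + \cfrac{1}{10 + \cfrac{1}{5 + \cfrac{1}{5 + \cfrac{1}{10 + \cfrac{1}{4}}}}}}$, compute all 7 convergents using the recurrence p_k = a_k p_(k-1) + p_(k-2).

3/1, 4/1, 43/11, 219/56, 1138/291, 11599/2966, 47534/12155

Using the convergent recurrence p_i = a_i*p_{i-1} + p_{i-2}, q_i = a_i*q_{i-1} + q_{i-2} with p_{-2}=0, p_{-1}=1, q_{-2}=1, q_{-1}=0:
  i=0: a_0=3, p_0 = 3*1 + 0 = 3, q_0 = 3*0 + 1 = 1.
  i=1: a_1=1, p_1 = 1*3 + 1 = 4, q_1 = 1*1 + 0 = 1.
  i=2: a_2=10, p_2 = 10*4 + 3 = 43, q_2 = 10*1 + 1 = 11.
  i=3: a_3=5, p_3 = 5*43 + 4 = 219, q_3 = 5*11 + 1 = 56.
  i=4: a_4=5, p_4 = 5*219 + 43 = 1138, q_4 = 5*56 + 11 = 291.
  i=5: a_5=10, p_5 = 10*1138 + 219 = 11599, q_5 = 10*291 + 56 = 2966.
  i=6: a_6=4, p_6 = 4*11599 + 1138 = 47534, q_6 = 4*2966 + 291 = 12155.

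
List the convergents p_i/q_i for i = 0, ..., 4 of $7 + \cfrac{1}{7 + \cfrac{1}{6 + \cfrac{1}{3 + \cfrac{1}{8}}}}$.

Using the convergent recurrence p_i = a_i*p_{i-1} + p_{i-2}, q_i = a_i*q_{i-1} + q_{i-2} with p_{-2}=0, p_{-1}=1, q_{-2}=1, q_{-1}=0:
  i=0: a_0=7, p_0 = 7*1 + 0 = 7, q_0 = 7*0 + 1 = 1.
  i=1: a_1=7, p_1 = 7*7 + 1 = 50, q_1 = 7*1 + 0 = 7.
  i=2: a_2=6, p_2 = 6*50 + 7 = 307, q_2 = 6*7 + 1 = 43.
  i=3: a_3=3, p_3 = 3*307 + 50 = 971, q_3 = 3*43 + 7 = 136.
  i=4: a_4=8, p_4 = 8*971 + 307 = 8075, q_4 = 8*136 + 43 = 1131.

7/1, 50/7, 307/43, 971/136, 8075/1131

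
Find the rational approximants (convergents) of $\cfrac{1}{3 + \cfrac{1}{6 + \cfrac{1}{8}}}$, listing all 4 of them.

Using the convergent recurrence p_i = a_i*p_{i-1} + p_{i-2}, q_i = a_i*q_{i-1} + q_{i-2} with p_{-2}=0, p_{-1}=1, q_{-2}=1, q_{-1}=0:
  i=0: a_0=0, p_0 = 0*1 + 0 = 0, q_0 = 0*0 + 1 = 1.
  i=1: a_1=3, p_1 = 3*0 + 1 = 1, q_1 = 3*1 + 0 = 3.
  i=2: a_2=6, p_2 = 6*1 + 0 = 6, q_2 = 6*3 + 1 = 19.
  i=3: a_3=8, p_3 = 8*6 + 1 = 49, q_3 = 8*19 + 3 = 155.

0/1, 1/3, 6/19, 49/155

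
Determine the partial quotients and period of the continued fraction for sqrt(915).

[30; (4, 60)]

Write x_i = (sqrt(915) + m_i)/d_i with (m_0, d_0) = (0, 1). a_0 = floor(sqrt(915)) = 30, since 30^2 = 900 <= 915 < 961 = 31^2.
Iterate m_{i+1} = d_i*a_i - m_i, d_{i+1} = (915 - m_{i+1}^2)/d_i, a_{i+1} = floor((a_0 + m_{i+1})/d_{i+1}):
  m_1 = 1*30 - 0 = 30, d_1 = (915 - 30^2)/1 = 15/1 = 15, a_1 = floor((30 + 30)/15) = 4.
  m_2 = 15*4 - 30 = 30, d_2 = (915 - 30^2)/15 = 15/15 = 1, a_2 = floor((30 + 30)/1) = 60.
  m_3 = 1*60 - 30 = 30, d_3 = (915 - 30^2)/1 = 15/1 = 15: (m_3, d_3) = (m_1, d_1) = (30, 15), so from here the quotients repeat a_1, a_2; the period length is 2.
Hence the expansion of sqrt(915) is a_0 = 30 followed by the repeating block 4, 60 (period 2).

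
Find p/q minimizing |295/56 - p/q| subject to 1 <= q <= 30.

79/15

Expand x = 295/56 as a continued fraction with the Euclidean algorithm:
  295 = 5*56 + 15, so a_0 = 5.
  56 = 3*15 + 11, so a_1 = 3.
  15 = 1*11 + 4, so a_2 = 1.
  11 = 2*4 + 3, so a_3 = 2.
  4 = 1*3 + 1, so a_4 = 1.
  3 = 3*1 + 0, so a_5 = 3.
so x = [5; 3, 1, 2, 1, 3].
Convergents (p_i = a_i*p_{i-1} + p_{i-2}, q_i = a_i*q_{i-1} + q_{i-2} with p_{-2}=0, p_{-1}=1, q_{-2}=1, q_{-1}=0), until the denominator exceeds 30:
  i=0: a_0=5, p_0 = 5*1 + 0 = 5, q_0 = 5*0 + 1 = 1.
  i=1: a_1=3, p_1 = 3*5 + 1 = 16, q_1 = 3*1 + 0 = 3.
  i=2: a_2=1, p_2 = 1*16 + 5 = 21, q_2 = 1*3 + 1 = 4.
  i=3: a_3=2, p_3 = 2*21 + 16 = 58, q_3 = 2*4 + 3 = 11.
  i=4: a_4=1, p_4 = 1*58 + 21 = 79, q_4 = 1*11 + 4 = 15.
  i=5: a_5=3, p_5 = 3*79 + 58 = 295, q_5 = 3*15 + 11 = 56.
q_5 = 56 > 30, so the last convergent with denominator <= 30 is p_4/q_4 = 79/15.
The closest fraction with denominator <= 30 is either p_4/q_4 or the intermediate fraction (k*p_4 + p_3)/(k*q_4 + q_3) with the largest k >= 1 whose denominator stays <= 30; these approach x as k grows, and every other convergent or intermediate fraction in range is farther away.
Largest k: floor((30 - q_3)/q_4) = floor((30 - 11)/15) = 1.
That gives (1*79 + 58)/(1*15 + 11) = 137/26.
Compare the errors: |x - 79/15| = |295*15 - 79*56|/(56*15) = 1/840, and |x - 137/26| = |295*26 - 137*56|/(56*26) = 2/1456.
Cross-multiplying, 1*1456 = 1456 < 1680 = 2*840, so 1/840 is smaller: the convergent 79/15 is closer to x than 137/26.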